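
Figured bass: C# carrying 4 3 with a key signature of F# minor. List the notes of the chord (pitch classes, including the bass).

C#, E, F#, A

The written figures 4 3 are shorthand for 6/4/3: the 6 is implied.
A third above C# in this key is E.
A fourth above C# in this key is F#.
A sixth above C# in this key is A.
Together with the bass C#, this spells F# minor seventh in second inversion.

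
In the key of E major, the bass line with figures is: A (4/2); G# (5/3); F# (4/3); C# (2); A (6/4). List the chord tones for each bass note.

A, B, D#, F# | G#, B, D# | F#, A, B, D# | C#, D#, F#, A | A, D#, F#

A (6/4/2): A, B, D#, F#.
G# (5/3): G#, B, D#.
F# (6/4/3): F#, A, B, D#.
C# (6/4/2): C#, D#, F#, A.
A (6/4): A, D#, F#.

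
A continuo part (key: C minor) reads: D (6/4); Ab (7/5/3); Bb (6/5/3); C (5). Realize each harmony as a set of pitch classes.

D (6/4): D, G, Bb.
Ab (7/5/3): Ab, C, Eb, G.
Bb (6/5/3): Bb, D, F, G.
C (5/3): C, Eb, G.

D, G, Bb | Ab, C, Eb, G | Bb, D, F, G | C, Eb, G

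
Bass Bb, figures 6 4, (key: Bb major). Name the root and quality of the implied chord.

Eb major

The figures 6 4 indicate a triad in second inversion.
In second inversion the root lies a fourth above the bass: a fourth above Bb in Bb major is Eb.
The chord tones are Bb, Eb, G, giving Eb major.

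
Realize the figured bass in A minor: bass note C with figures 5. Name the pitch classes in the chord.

The written figures 5 are shorthand for 5/3: the 3 is implied.
A third above C in this key is E.
A fifth above C in this key is G.
Together with the bass C, this spells C major in root position.

C, E, G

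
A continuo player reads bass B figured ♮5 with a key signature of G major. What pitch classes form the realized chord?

The written figures ♮5 are shorthand for 5/3: the 3 is implied.
A third above B in this key is D.
A fifth above B in this key is F#, made natural (F) by the ♮ figure.
Together with the bass B, this spells B diminished in root position.

B, D, F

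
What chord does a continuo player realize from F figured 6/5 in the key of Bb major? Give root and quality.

The figures 6/5 indicate a seventh chord in first inversion.
In first inversion the root lies a sixth above the bass: a sixth above F in Bb major is D.
The chord tones are F, A, C, D, giving D minor seventh.

D minor seventh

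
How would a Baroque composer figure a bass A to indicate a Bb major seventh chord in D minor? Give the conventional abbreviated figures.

A is the seventh of Bb major seventh, so the chord is in third inversion.
A seventh chord in third inversion is figured 6/4/2, conventionally abbreviated 4/2.

4/2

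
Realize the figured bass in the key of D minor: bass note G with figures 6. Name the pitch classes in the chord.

The written figures 6 are shorthand for 6/3: the 3 is implied.
A third above G in this key is Bb.
A sixth above G in this key is E.
Together with the bass G, this spells E diminished in first inversion.

G, Bb, E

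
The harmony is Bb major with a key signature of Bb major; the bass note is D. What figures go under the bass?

6

D is the third of Bb major, so the chord is in first inversion.
A triad in first inversion is figured 6/3, conventionally abbreviated 6.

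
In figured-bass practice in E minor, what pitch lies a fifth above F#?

C

Counting 4 letter steps above F# lands on C; in E minor, that letter is C.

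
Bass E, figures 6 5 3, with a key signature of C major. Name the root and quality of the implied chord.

C major seventh

The figures 6 5 3 indicate a seventh chord in first inversion.
In first inversion the root lies a sixth above the bass: a sixth above E in C major is C.
The chord tones are E, G, B, C, giving C major seventh.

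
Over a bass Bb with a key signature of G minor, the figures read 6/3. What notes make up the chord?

A third above Bb in this key is D.
A sixth above Bb in this key is G.
Together with the bass Bb, this spells G minor in first inversion.

Bb, D, G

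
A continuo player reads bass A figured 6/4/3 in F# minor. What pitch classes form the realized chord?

A third above A in this key is C#.
A fourth above A in this key is D.
A sixth above A in this key is F#.
Together with the bass A, this spells D major seventh in second inversion.

A, C#, D, F#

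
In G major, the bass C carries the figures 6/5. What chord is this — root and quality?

The figures 6/5 indicate a seventh chord in first inversion.
In first inversion the root lies a sixth above the bass: a sixth above C in G major is A.
The chord tones are C, E, G, A, giving A minor seventh.

A minor seventh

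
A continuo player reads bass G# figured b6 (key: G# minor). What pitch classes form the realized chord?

The written figures b6 are shorthand for 6/3: the 3 is implied.
A third above G# in this key is B.
A sixth above G# in this key is E, lowered to Eb by the flat.

G#, B, Eb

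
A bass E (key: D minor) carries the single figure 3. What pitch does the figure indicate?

G

Counting 2 letter steps above E lands on G; in D minor, that letter is G.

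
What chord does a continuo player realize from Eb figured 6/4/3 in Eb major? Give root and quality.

Ab major seventh

The figures 6/4/3 indicate a seventh chord in second inversion.
In second inversion the root lies a fourth above the bass: a fourth above Eb in Eb major is Ab.
The chord tones are Eb, G, Ab, C, giving Ab major seventh.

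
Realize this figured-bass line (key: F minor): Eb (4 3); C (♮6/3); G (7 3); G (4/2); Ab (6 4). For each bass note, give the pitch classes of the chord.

Eb (6/4/3): Eb, G, Ab, C.
C (♮6/3): C, Eb, A.
G (7/5/3): G, Bb, Db, F.
G (6/4/2): G, Ab, C, Eb.
Ab (6/4): Ab, Db, F.

Eb, G, Ab, C | C, Eb, A | G, Bb, Db, F | G, Ab, C, Eb | Ab, Db, F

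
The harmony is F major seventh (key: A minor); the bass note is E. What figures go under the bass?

E is the seventh of F major seventh, so the chord is in third inversion.
A seventh chord in third inversion is figured 6/4/2, conventionally abbreviated 4/2.

4/2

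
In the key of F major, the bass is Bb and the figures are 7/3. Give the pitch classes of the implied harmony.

Bb, D, F, A

The written figures 7/3 are shorthand for 7/5/3: the 5 is implied.
A third above Bb in this key is D.
A fifth above Bb in this key is F.
A seventh above Bb in this key is A.
Together with the bass Bb, this spells Bb major seventh in root position.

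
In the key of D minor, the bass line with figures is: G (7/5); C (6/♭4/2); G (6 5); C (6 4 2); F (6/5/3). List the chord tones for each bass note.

G, Bb, D, F | C, D, Fb, A | G, Bb, D, E | C, D, F, A | F, A, C, D

G (7/5/3): G, Bb, D, F.
C (6/b4/2): C, D, Fb, A.
G (6/5/3): G, Bb, D, E.
C (6/4/2): C, D, F, A.
F (6/5/3): F, A, C, D.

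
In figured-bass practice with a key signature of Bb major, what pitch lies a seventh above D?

C

Counting 6 letter steps above D lands on C; in Bb major, that letter is C.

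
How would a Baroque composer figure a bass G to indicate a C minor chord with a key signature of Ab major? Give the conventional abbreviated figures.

G is the fifth of C minor, so the chord is in second inversion.
A triad in second inversion is figured 6/4, conventionally abbreviated 6/4.

6/4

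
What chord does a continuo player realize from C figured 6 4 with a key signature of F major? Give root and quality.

F major

The figures 6 4 indicate a triad in second inversion.
In second inversion the root lies a fourth above the bass: a fourth above C in F major is F.
The chord tones are C, F, A, giving F major.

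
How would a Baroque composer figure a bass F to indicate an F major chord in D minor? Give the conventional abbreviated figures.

no figures

F is the root of F major, so the chord is in root position.
A triad in root position is figured 5/3, conventionally abbreviated (no figures — root-position triad).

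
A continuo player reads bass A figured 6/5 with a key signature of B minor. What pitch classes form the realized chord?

The written figures 6/5 are shorthand for 6/5/3: the 3 is implied.
A third above A in this key is C#.
A fifth above A in this key is E.
A sixth above A in this key is F#.
Together with the bass A, this spells F# minor seventh in first inversion.

A, C#, E, F#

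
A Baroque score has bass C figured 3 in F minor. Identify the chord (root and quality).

The figures 3 indicate a triad in root position.
In root position the bass is the root, so the root is C.
The chord tones are C, Eb, G, giving C minor.

C minor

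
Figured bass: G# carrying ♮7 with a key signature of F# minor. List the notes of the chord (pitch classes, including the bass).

G#, B, D, F

The written figures ♮7 are shorthand for 7/5/3: the 5/3 are implied.
A third above G# in this key is B.
A fifth above G# in this key is D.
A seventh above G# in this key is F#, made natural (F) by the ♮ figure.
Together with the bass G#, this spells G# diminished seventh in root position.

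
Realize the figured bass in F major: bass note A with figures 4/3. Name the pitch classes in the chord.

The written figures 4/3 are shorthand for 6/4/3: the 6 is implied.
A third above A in this key is C.
A fourth above A in this key is D.
A sixth above A in this key is F.
Together with the bass A, this spells D minor seventh in second inversion.

A, C, D, F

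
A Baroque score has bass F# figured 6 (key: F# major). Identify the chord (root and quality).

The figures 6 indicate a triad in first inversion.
In first inversion the root lies a sixth above the bass: a sixth above F# in F# major is D#.
The chord tones are F#, A#, D#, giving D# minor.

D# minor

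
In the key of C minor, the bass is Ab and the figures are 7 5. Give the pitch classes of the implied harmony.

The written figures 7 5 are shorthand for 7/5/3: the 3 is implied.
A third above Ab in this key is C.
A fifth above Ab in this key is Eb.
A seventh above Ab in this key is G.
Together with the bass Ab, this spells Ab major seventh in root position.

Ab, C, Eb, G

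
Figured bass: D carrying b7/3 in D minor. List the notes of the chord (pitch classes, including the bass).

D, F, A, Cb

The written figures b7/3 are shorthand for 7/5/3: the 5 is implied.
A third above D in this key is F.
A fifth above D in this key is A.
A seventh above D in this key is C, lowered to Cb by the flat.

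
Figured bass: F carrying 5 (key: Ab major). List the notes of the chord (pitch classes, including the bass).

F, Ab, C

The written figures 5 are shorthand for 5/3: the 3 is implied.
A third above F in this key is Ab.
A fifth above F in this key is C.
Together with the bass F, this spells F minor in root position.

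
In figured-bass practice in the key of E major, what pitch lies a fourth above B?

Counting 3 letter steps above B lands on E; in E major, that letter is E.

E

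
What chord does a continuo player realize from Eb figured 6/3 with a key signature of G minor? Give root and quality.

C minor

The figures 6/3 indicate a triad in first inversion.
In first inversion the root lies a sixth above the bass: a sixth above Eb in G minor is C.
The chord tones are Eb, G, C, giving C minor.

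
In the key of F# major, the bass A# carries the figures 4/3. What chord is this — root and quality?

The figures 4/3 indicate a seventh chord in second inversion.
In second inversion the root lies a fourth above the bass: a fourth above A# in F# major is D#.
The chord tones are A#, C#, D#, F#, giving D# minor seventh.

D# minor seventh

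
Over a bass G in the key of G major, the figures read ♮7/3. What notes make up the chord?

The written figures ♮7/3 are shorthand for 7/5/3: the 5 is implied.
A third above G in this key is B.
A fifth above G in this key is D.
A seventh above G in this key is F#, made natural (F) by the ♮ figure.
Together with the bass G, this spells G dominant seventh in root position.

G, B, D, F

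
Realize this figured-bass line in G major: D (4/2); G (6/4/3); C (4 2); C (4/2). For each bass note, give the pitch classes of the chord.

D (6/4/2): D, E, G, B.
G (6/4/3): G, B, C, E.
C (6/4/2): C, D, F#, A.
C (6/4/2): C, D, F#, A.

D, E, G, B | G, B, C, E | C, D, F#, A | C, D, F#, A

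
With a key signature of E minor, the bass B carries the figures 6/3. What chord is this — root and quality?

G major

The figures 6/3 indicate a triad in first inversion.
In first inversion the root lies a sixth above the bass: a sixth above B in E minor is G.
The chord tones are B, D, G, giving G major.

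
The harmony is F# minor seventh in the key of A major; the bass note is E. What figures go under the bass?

E is the seventh of F# minor seventh, so the chord is in third inversion.
A seventh chord in third inversion is figured 6/4/2, conventionally abbreviated 4/2.

4/2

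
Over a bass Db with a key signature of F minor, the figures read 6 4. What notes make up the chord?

Db, G, Bb

A fourth above Db in this key is G.
A sixth above Db in this key is Bb.
Together with the bass Db, this spells G diminished in second inversion.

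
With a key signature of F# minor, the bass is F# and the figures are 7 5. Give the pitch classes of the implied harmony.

The written figures 7 5 are shorthand for 7/5/3: the 3 is implied.
A third above F# in this key is A.
A fifth above F# in this key is C#.
A seventh above F# in this key is E.
Together with the bass F#, this spells F# minor seventh in root position.

F#, A, C#, E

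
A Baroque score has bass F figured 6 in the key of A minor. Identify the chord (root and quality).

The figures 6 indicate a triad in first inversion.
In first inversion the root lies a sixth above the bass: a sixth above F in A minor is D.
The chord tones are F, A, D, giving D minor.

D minor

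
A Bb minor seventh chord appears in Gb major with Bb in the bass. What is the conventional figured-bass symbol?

Bb is the root of Bb minor seventh, so the chord is in root position.
A seventh chord in root position is figured 7/5/3, conventionally abbreviated 7.

7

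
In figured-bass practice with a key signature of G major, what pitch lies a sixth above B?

G

Counting 5 letter steps above B lands on G; in G major, that letter is G.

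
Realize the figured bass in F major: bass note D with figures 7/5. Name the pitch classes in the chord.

The written figures 7/5 are shorthand for 7/5/3: the 3 is implied.
A third above D in this key is F.
A fifth above D in this key is A.
A seventh above D in this key is C.
Together with the bass D, this spells D minor seventh in root position.

D, F, A, C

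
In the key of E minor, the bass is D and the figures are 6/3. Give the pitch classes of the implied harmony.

A third above D in this key is F#.
A sixth above D in this key is B.
Together with the bass D, this spells B minor in first inversion.

D, F#, B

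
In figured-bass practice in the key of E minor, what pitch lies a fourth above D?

Counting 3 letter steps above D lands on G; in E minor, that letter is G.

G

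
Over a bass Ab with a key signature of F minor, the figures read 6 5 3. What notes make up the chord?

A third above Ab in this key is C.
A fifth above Ab in this key is Eb.
A sixth above Ab in this key is F.
Together with the bass Ab, this spells F minor seventh in first inversion.

Ab, C, Eb, F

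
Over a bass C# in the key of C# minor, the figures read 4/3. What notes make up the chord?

C#, E, F#, A

The written figures 4/3 are shorthand for 6/4/3: the 6 is implied.
A third above C# in this key is E.
A fourth above C# in this key is F#.
A sixth above C# in this key is A.
Together with the bass C#, this spells F# minor seventh in second inversion.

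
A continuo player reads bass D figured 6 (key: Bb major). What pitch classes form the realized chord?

D, F, Bb

The written figures 6 are shorthand for 6/3: the 3 is implied.
A third above D in this key is F.
A sixth above D in this key is Bb.
Together with the bass D, this spells Bb major in first inversion.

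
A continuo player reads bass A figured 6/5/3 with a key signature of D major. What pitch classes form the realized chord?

A, C#, E, F#

A third above A in this key is C#.
A fifth above A in this key is E.
A sixth above A in this key is F#.
Together with the bass A, this spells F# minor seventh in first inversion.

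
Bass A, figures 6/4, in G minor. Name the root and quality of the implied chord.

D minor

The figures 6/4 indicate a triad in second inversion.
In second inversion the root lies a fourth above the bass: a fourth above A in G minor is D.
The chord tones are A, D, F, giving D minor.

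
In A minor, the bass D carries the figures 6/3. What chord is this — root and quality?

B diminished

The figures 6/3 indicate a triad in first inversion.
In first inversion the root lies a sixth above the bass: a sixth above D in A minor is B.
The chord tones are D, F, B, giving B diminished.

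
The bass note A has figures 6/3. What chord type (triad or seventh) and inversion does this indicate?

Intervals of 6/3 above the bass form a triad; the bass is the third, so this is first inversion.

triad, first inversion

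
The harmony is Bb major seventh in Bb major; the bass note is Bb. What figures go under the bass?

Bb is the root of Bb major seventh, so the chord is in root position.
A seventh chord in root position is figured 7/5/3, conventionally abbreviated 7.

7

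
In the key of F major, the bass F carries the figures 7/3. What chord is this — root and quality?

F major seventh

The figures 7/3 indicate a seventh chord in root position.
In root position the bass is the root, so the root is F.
The chord tones are F, A, C, E, giving F major seventh.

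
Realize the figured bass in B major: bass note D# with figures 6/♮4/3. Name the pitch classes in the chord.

D#, F#, G, B

A third above D# in this key is F#.
A fourth above D# in this key is G#, made natural (G) by the ♮ figure.
A sixth above D# in this key is B.
Together with the bass D#, this spells G augmented major seventh in second inversion.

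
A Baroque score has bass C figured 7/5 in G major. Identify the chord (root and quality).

The figures 7/5 indicate a seventh chord in root position.
In root position the bass is the root, so the root is C.
The chord tones are C, E, G, B, giving C major seventh.

C major seventh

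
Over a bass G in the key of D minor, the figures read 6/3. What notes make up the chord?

G, Bb, E

A third above G in this key is Bb.
A sixth above G in this key is E.
Together with the bass G, this spells E diminished in first inversion.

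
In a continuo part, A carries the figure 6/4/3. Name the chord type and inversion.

seventh chord, second inversion

Intervals of 6/4/3 above the bass form a seventh chord; the bass is the fifth, so this is second inversion.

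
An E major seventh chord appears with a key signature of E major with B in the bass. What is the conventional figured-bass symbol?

4/3

B is the fifth of E major seventh, so the chord is in second inversion.
A seventh chord in second inversion is figured 6/4/3, conventionally abbreviated 4/3.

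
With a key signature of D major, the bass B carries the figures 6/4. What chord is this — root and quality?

The figures 6/4 indicate a triad in second inversion.
In second inversion the root lies a fourth above the bass: a fourth above B in D major is E.
The chord tones are B, E, G, giving E minor.

E minor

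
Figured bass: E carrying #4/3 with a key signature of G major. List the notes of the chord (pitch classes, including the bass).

E, G, A#, C

The written figures #4/3 are shorthand for 6/4/3: the 6 is implied.
A third above E in this key is G.
A fourth above E in this key is A, raised to A# by the sharp.
A sixth above E in this key is C.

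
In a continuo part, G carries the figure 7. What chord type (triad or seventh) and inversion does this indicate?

7 is shorthand for 7/5/3.
Intervals of 7/5/3 above the bass form a seventh chord; the bass is the root, so this is root position.

seventh chord, root position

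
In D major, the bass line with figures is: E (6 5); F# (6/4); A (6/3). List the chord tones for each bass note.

E (6/5/3): E, G, B, C#.
F# (6/4): F#, B, D.
A (6/3): A, C#, F#.

E, G, B, C# | F#, B, D | A, C#, F#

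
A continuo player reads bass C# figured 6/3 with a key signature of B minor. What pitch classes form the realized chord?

C#, E, A

A third above C# in this key is E.
A sixth above C# in this key is A.
Together with the bass C#, this spells A major in first inversion.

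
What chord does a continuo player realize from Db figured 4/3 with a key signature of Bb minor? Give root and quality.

The figures 4/3 indicate a seventh chord in second inversion.
In second inversion the root lies a fourth above the bass: a fourth above Db in Bb minor is Gb.
The chord tones are Db, F, Gb, Bb, giving Gb major seventh.

Gb major seventh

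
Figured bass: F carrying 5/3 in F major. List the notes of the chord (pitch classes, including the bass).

A third above F in this key is A.
A fifth above F in this key is C.
Together with the bass F, this spells F major in root position.

F, A, C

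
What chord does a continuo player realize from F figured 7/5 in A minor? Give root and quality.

F major seventh

The figures 7/5 indicate a seventh chord in root position.
In root position the bass is the root, so the root is F.
The chord tones are F, A, C, E, giving F major seventh.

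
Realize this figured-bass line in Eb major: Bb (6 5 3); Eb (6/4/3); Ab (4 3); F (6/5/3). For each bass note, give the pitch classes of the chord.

Bb, D, F, G | Eb, G, Ab, C | Ab, C, D, F | F, Ab, C, D

Bb (6/5/3): Bb, D, F, G.
Eb (6/4/3): Eb, G, Ab, C.
Ab (6/4/3): Ab, C, D, F.
F (6/5/3): F, Ab, C, D.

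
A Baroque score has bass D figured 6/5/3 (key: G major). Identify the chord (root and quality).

B minor seventh

The figures 6/5/3 indicate a seventh chord in first inversion.
In first inversion the root lies a sixth above the bass: a sixth above D in G major is B.
The chord tones are D, F#, A, B, giving B minor seventh.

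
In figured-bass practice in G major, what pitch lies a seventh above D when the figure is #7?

Counting 6 letter steps above D lands on C; in G major, that letter is C.
The #7 figure raises it a semitone, giving C#.

C#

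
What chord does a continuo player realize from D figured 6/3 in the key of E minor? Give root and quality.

The figures 6/3 indicate a triad in first inversion.
In first inversion the root lies a sixth above the bass: a sixth above D in E minor is B.
The chord tones are D, F#, B, giving B minor.

B minor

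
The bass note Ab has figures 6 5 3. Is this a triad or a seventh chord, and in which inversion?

Intervals of 6/5/3 above the bass form a seventh chord; the bass is the third, so this is first inversion.

seventh chord, first inversion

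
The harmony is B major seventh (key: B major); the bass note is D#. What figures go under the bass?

D# is the third of B major seventh, so the chord is in first inversion.
A seventh chord in first inversion is figured 6/5/3, conventionally abbreviated 6/5.

6/5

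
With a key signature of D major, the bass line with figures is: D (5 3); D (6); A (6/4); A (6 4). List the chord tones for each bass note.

D, F#, A | D, F#, B | A, D, F# | A, D, F#

D (5/3): D, F#, A.
D (6/3): D, F#, B.
A (6/4): A, D, F#.
A (6/4): A, D, F#.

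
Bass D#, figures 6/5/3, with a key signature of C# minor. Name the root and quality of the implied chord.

B dominant seventh

The figures 6/5/3 indicate a seventh chord in first inversion.
In first inversion the root lies a sixth above the bass: a sixth above D# in C# minor is B.
The chord tones are D#, F#, A, B, giving B dominant seventh.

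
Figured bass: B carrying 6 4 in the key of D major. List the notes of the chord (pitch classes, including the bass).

A fourth above B in this key is E.
A sixth above B in this key is G.
Together with the bass B, this spells E minor in second inversion.

B, E, G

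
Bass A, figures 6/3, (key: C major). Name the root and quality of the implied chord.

The figures 6/3 indicate a triad in first inversion.
In first inversion the root lies a sixth above the bass: a sixth above A in C major is F.
The chord tones are A, C, F, giving F major.

F major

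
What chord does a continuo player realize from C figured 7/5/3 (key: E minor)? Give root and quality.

The figures 7/5/3 indicate a seventh chord in root position.
In root position the bass is the root, so the root is C.
The chord tones are C, E, G, B, giving C major seventh.

C major seventh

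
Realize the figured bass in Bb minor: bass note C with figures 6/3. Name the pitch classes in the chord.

A third above C in this key is Eb.
A sixth above C in this key is Ab.
Together with the bass C, this spells Ab major in first inversion.

C, Eb, Ab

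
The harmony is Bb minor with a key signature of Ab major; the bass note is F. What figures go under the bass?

F is the fifth of Bb minor, so the chord is in second inversion.
A triad in second inversion is figured 6/4, conventionally abbreviated 6/4.

6/4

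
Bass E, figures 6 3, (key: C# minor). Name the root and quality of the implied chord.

C# minor

The figures 6 3 indicate a triad in first inversion.
In first inversion the root lies a sixth above the bass: a sixth above E in C# minor is C#.
The chord tones are E, G#, C#, giving C# minor.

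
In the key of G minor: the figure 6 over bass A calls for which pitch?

F

Counting 5 letter steps above A lands on F; in G minor, that letter is F.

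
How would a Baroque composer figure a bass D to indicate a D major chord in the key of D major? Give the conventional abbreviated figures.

no figures

D is the root of D major, so the chord is in root position.
A triad in root position is figured 5/3, conventionally abbreviated (no figures — root-position triad).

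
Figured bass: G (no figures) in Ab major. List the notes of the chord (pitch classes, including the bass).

G, Bb, Db

An unfigured bass implies 5/3.
A third above G in this key is Bb.
A fifth above G in this key is Db.
Together with the bass G, this spells G diminished in root position.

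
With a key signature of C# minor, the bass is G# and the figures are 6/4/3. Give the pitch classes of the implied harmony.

A third above G# in this key is B.
A fourth above G# in this key is C#.
A sixth above G# in this key is E.
Together with the bass G#, this spells C# minor seventh in second inversion.

G#, B, C#, E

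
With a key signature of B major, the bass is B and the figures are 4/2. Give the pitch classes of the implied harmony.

B, C#, E, G#

The written figures 4/2 are shorthand for 6/4/2: the 6 is implied.
A second above B in this key is C#.
A fourth above B in this key is E.
A sixth above B in this key is G#.
Together with the bass B, this spells C# minor seventh in third inversion.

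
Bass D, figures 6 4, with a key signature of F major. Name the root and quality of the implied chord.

The figures 6 4 indicate a triad in second inversion.
In second inversion the root lies a fourth above the bass: a fourth above D in F major is G.
The chord tones are D, G, Bb, giving G minor.

G minor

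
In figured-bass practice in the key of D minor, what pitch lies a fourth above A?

Counting 3 letter steps above A lands on D; in D minor, that letter is D.

D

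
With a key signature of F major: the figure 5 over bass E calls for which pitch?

Counting 4 letter steps above E lands on B; in F major, that letter is Bb.

Bb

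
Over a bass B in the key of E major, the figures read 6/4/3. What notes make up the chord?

A third above B in this key is D#.
A fourth above B in this key is E.
A sixth above B in this key is G#.
Together with the bass B, this spells E major seventh in second inversion.

B, D#, E, G#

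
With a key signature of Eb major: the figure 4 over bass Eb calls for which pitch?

Counting 3 letter steps above Eb lands on A; in Eb major, that letter is Ab.

Ab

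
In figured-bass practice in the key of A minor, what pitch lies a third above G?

Counting 2 letter steps above G lands on B; in A minor, that letter is B.

B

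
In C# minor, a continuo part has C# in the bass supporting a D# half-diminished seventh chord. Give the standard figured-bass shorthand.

C# is the seventh of D# half-diminished seventh, so the chord is in third inversion.
A seventh chord in third inversion is figured 6/4/2, conventionally abbreviated 4/2.

4/2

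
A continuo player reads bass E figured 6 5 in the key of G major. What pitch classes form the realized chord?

E, G, B, C

The written figures 6 5 are shorthand for 6/5/3: the 3 is implied.
A third above E in this key is G.
A fifth above E in this key is B.
A sixth above E in this key is C.
Together with the bass E, this spells C major seventh in first inversion.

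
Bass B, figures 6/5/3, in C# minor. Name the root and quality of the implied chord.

The figures 6/5/3 indicate a seventh chord in first inversion.
In first inversion the root lies a sixth above the bass: a sixth above B in C# minor is G#.
The chord tones are B, D#, F#, G#, giving G# minor seventh.

G# minor seventh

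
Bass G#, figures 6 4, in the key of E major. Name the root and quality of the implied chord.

The figures 6 4 indicate a triad in second inversion.
In second inversion the root lies a fourth above the bass: a fourth above G# in E major is C#.
The chord tones are G#, C#, E, giving C# minor.

C# minor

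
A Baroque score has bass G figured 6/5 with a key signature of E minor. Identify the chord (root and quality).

The figures 6/5 indicate a seventh chord in first inversion.
In first inversion the root lies a sixth above the bass: a sixth above G in E minor is E.
The chord tones are G, B, D, E, giving E minor seventh.

E minor seventh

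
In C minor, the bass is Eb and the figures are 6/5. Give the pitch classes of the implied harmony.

Eb, G, Bb, C

The written figures 6/5 are shorthand for 6/5/3: the 3 is implied.
A third above Eb in this key is G.
A fifth above Eb in this key is Bb.
A sixth above Eb in this key is C.
Together with the bass Eb, this spells C minor seventh in first inversion.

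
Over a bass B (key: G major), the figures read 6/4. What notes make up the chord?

B, E, G

A fourth above B in this key is E.
A sixth above B in this key is G.
Together with the bass B, this spells E minor in second inversion.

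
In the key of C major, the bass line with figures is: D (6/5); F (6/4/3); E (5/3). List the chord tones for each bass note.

D, F, A, B | F, A, B, D | E, G, B

D (6/5/3): D, F, A, B.
F (6/4/3): F, A, B, D.
E (5/3): E, G, B.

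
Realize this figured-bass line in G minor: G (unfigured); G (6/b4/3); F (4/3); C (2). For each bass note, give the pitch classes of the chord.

G (5/3): G, Bb, D.
G (6/b4/3): G, Bb, Cb, Eb.
F (6/4/3): F, A, Bb, D.
C (6/4/2): C, D, F, A.

G, Bb, D | G, Bb, Cb, Eb | F, A, Bb, D | C, D, F, A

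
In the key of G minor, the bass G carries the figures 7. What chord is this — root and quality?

G minor seventh

The figures 7 indicate a seventh chord in root position.
In root position the bass is the root, so the root is G.
The chord tones are G, Bb, D, F, giving G minor seventh.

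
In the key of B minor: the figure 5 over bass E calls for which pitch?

Counting 4 letter steps above E lands on B; in B minor, that letter is B.

B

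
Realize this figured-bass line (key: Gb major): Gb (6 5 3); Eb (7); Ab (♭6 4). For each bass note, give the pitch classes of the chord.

Gb, Bb, Db, Eb | Eb, Gb, Bb, Db | Ab, Db, Fb

Gb (6/5/3): Gb, Bb, Db, Eb.
Eb (7/5/3): Eb, Gb, Bb, Db.
Ab (b6/4): Ab, Db, Fb.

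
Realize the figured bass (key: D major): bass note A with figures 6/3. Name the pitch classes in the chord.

A third above A in this key is C#.
A sixth above A in this key is F#.
Together with the bass A, this spells F# minor in first inversion.

A, C#, F#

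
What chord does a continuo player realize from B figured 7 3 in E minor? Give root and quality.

B minor seventh

The figures 7 3 indicate a seventh chord in root position.
In root position the bass is the root, so the root is B.
The chord tones are B, D, F#, A, giving B minor seventh.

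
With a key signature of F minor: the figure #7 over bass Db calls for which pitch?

C#

Counting 6 letter steps above Db lands on C; in F minor, that letter is C.
The #7 figure raises it a semitone, giving C#.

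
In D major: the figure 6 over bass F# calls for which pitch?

D

Counting 5 letter steps above F# lands on D; in D major, that letter is D.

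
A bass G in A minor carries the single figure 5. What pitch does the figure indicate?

Counting 4 letter steps above G lands on D; in A minor, that letter is D.

D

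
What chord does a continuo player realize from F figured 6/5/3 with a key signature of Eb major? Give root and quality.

D half-diminished seventh

The figures 6/5/3 indicate a seventh chord in first inversion.
In first inversion the root lies a sixth above the bass: a sixth above F in Eb major is D.
The chord tones are F, Ab, C, D, giving D half-diminished seventh.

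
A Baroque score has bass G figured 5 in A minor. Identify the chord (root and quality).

The figures 5 indicate a triad in root position.
In root position the bass is the root, so the root is G.
The chord tones are G, B, D, giving G major.

G major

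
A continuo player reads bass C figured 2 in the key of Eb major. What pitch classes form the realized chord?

The written figures 2 are shorthand for 6/4/2: the 6/4 are implied.
A second above C in this key is D.
A fourth above C in this key is F.
A sixth above C in this key is Ab.
Together with the bass C, this spells D half-diminished seventh in third inversion.

C, D, F, Ab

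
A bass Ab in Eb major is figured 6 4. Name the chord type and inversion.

Intervals of 6/4 above the bass form a triad; the bass is the fifth, so this is second inversion.

triad, second inversion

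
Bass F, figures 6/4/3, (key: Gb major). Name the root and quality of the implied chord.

The figures 6/4/3 indicate a seventh chord in second inversion.
In second inversion the root lies a fourth above the bass: a fourth above F in Gb major is Bb.
The chord tones are F, Ab, Bb, Db, giving Bb minor seventh.

Bb minor seventh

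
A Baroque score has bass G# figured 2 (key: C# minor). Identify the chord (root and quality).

A major seventh

The figures 2 indicate a seventh chord in third inversion.
In third inversion the root lies a second above the bass: a second above G# in C# minor is A.
The chord tones are G#, A, C#, E, giving A major seventh.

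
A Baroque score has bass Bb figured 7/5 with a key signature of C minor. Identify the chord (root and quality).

The figures 7/5 indicate a seventh chord in root position.
In root position the bass is the root, so the root is Bb.
The chord tones are Bb, D, F, Ab, giving Bb dominant seventh.

Bb dominant seventh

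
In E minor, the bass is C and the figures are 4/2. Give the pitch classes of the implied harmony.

The written figures 4/2 are shorthand for 6/4/2: the 6 is implied.
A second above C in this key is D.
A fourth above C in this key is F#.
A sixth above C in this key is A.
Together with the bass C, this spells D dominant seventh in third inversion.

C, D, F#, A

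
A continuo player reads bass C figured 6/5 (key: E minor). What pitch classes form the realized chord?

The written figures 6/5 are shorthand for 6/5/3: the 3 is implied.
A third above C in this key is E.
A fifth above C in this key is G.
A sixth above C in this key is A.
Together with the bass C, this spells A minor seventh in first inversion.

C, E, G, A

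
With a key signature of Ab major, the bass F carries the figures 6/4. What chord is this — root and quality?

Bb minor

The figures 6/4 indicate a triad in second inversion.
In second inversion the root lies a fourth above the bass: a fourth above F in Ab major is Bb.
The chord tones are F, Bb, Db, giving Bb minor.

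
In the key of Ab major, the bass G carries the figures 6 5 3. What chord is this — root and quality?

The figures 6 5 3 indicate a seventh chord in first inversion.
In first inversion the root lies a sixth above the bass: a sixth above G in Ab major is Eb.
The chord tones are G, Bb, Db, Eb, giving Eb dominant seventh.

Eb dominant seventh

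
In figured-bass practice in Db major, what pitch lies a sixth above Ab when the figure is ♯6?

F#

Counting 5 letter steps above Ab lands on F; in Db major, that letter is F.
The #6 figure raises it a semitone, giving F#.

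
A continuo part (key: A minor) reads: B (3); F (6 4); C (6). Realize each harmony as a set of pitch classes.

B (5/3): B, D, F.
F (6/4): F, B, D.
C (6/3): C, E, A.

B, D, F | F, B, D | C, E, A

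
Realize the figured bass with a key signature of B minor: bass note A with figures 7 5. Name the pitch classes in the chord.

A, C#, E, G

The written figures 7 5 are shorthand for 7/5/3: the 3 is implied.
A third above A in this key is C#.
A fifth above A in this key is E.
A seventh above A in this key is G.
Together with the bass A, this spells A dominant seventh in root position.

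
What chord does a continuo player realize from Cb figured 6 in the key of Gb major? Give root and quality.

Ab minor

The figures 6 indicate a triad in first inversion.
In first inversion the root lies a sixth above the bass: a sixth above Cb in Gb major is Ab.
The chord tones are Cb, Eb, Ab, giving Ab minor.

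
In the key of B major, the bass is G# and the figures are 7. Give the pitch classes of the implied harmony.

The written figures 7 are shorthand for 7/5/3: the 5/3 are implied.
A third above G# in this key is B.
A fifth above G# in this key is D#.
A seventh above G# in this key is F#.
Together with the bass G#, this spells G# minor seventh in root position.

G#, B, D#, F#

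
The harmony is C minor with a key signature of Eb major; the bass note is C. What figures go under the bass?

no figures

C is the root of C minor, so the chord is in root position.
A triad in root position is figured 5/3, conventionally abbreviated (no figures — root-position triad).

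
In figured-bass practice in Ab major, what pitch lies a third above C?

Eb

Counting 2 letter steps above C lands on E; in Ab major, that letter is Eb.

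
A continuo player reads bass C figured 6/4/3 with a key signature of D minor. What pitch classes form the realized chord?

C, E, F, A

A third above C in this key is E.
A fourth above C in this key is F.
A sixth above C in this key is A.
Together with the bass C, this spells F major seventh in second inversion.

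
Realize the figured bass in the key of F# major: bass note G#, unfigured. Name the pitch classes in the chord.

G#, B, D#

An unfigured bass implies 5/3.
A third above G# in this key is B.
A fifth above G# in this key is D#.
Together with the bass G#, this spells G# minor in root position.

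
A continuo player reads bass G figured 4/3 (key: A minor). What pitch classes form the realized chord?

G, B, C, E

The written figures 4/3 are shorthand for 6/4/3: the 6 is implied.
A third above G in this key is B.
A fourth above G in this key is C.
A sixth above G in this key is E.
Together with the bass G, this spells C major seventh in second inversion.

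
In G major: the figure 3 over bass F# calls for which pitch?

A

Counting 2 letter steps above F# lands on A; in G major, that letter is A.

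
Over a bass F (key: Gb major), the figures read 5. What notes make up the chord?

F, Ab, Cb

The written figures 5 are shorthand for 5/3: the 3 is implied.
A third above F in this key is Ab.
A fifth above F in this key is Cb.
Together with the bass F, this spells F diminished in root position.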